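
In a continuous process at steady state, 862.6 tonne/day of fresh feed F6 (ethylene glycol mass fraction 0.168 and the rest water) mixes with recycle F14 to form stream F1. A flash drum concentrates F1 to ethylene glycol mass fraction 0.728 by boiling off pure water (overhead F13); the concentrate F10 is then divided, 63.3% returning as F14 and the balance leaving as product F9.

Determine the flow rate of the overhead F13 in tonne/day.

663.5 tonne/day

Overall ethylene glycol balance (none leaves overhead): ethylene glycol in fresh feed = ethylene glycol in product, i.e. 862.6×0.168 = (1−0.633)·F10·0.728.
F10 = 144.92/(0.728×0.367) = 542.4 tonne/day.
Recycle F14 = 0.633×542.4 = 343.34 tonne/day.
Combined feed F1 = 862.6 + 343.34 = 1205.9 tonne/day.
Overhead F13 = F1 − F10 = 1205.9 − 542.4 = 663.54 tonne/day.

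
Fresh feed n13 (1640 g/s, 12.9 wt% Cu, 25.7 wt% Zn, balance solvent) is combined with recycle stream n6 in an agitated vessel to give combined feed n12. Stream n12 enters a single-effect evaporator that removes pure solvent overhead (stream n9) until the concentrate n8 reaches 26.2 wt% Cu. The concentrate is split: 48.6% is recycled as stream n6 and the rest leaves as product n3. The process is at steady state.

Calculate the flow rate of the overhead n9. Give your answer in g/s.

Overall Cu balance (none leaves overhead): Cu in fresh feed = Cu in product, i.e. 1640×0.129 = (1−0.486)·n8·0.262.
n8 = 211.56/(0.262×0.514) = 1571 g/s.
Recycle n6 = 0.486×1571 = 763.49 g/s.
Combined feed n12 = 1640 + 763.49 = 2403.5 g/s.
Overhead n9 = n12 − n8 = 2403.5 − 1571 = 832.52 g/s.

832.5 g/s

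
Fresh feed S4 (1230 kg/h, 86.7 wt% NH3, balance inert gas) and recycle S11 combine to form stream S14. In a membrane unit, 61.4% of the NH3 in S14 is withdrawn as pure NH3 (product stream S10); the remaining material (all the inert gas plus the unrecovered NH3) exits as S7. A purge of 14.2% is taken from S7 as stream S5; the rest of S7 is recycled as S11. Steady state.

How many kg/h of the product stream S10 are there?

NH3 in S14: m_A = 1230×0.867 + (1−0.142)·(1−0.614)·m_A, so m_A = 1066.4/0.6688 = 1594.5 kg/h.
Product S10 = 0.614×1594.5 = 979.01 kg/h.

979 kg/h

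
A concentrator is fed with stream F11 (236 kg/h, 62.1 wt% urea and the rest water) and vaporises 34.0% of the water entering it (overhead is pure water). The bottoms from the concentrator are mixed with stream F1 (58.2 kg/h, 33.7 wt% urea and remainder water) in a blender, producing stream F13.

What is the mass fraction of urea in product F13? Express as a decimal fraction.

Vapour removed = 0.340×0.379×236 = 30.411 kg/h; concentrate = 205.59 kg/h.
urea reaching the mixer = 146.56 (from concentrate) + 58.2×0.337 = 166.17 kg/h.
Product flow = 205.59 + 58.2 = 263.79 kg/h; urea fraction = 0.630.

0.630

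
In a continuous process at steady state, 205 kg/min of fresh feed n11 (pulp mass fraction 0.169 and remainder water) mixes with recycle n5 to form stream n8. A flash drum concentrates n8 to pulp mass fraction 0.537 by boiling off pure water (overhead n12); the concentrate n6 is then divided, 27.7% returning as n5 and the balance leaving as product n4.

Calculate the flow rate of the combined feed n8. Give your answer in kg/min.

229.7 kg/min

Overall pulp balance (none leaves overhead): pulp in fresh feed = pulp in product, i.e. 205×0.169 = (1−0.277)·n6·0.537.
n6 = 34.645/(0.537×0.723) = 89.234 kg/min.
Recycle n5 = 0.277×89.234 = 24.718 kg/min.
Combined feed n8 = 205 + 24.718 = 229.72 kg/min.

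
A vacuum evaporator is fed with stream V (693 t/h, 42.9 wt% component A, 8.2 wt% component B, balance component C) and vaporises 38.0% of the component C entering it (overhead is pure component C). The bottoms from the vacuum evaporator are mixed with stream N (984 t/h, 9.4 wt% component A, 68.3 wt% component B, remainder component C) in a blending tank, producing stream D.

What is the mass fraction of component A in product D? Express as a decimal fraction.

0.252

Vapour removed = 0.380×0.489×693 = 128.77 t/h; concentrate = 564.23 t/h.
component A reaching the mixer = 297.3 (from concentrate) + 984×0.094 = 389.79 t/h.
Product flow = 564.23 + 984 = 1548.2 t/h; component A fraction = 0.252.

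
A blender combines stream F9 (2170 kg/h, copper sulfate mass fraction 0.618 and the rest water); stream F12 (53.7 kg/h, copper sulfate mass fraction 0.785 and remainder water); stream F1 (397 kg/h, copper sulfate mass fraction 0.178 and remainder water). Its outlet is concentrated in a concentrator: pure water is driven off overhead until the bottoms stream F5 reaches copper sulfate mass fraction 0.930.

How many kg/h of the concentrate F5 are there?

1563 kg/h

copper sulfate entering = 2170×0.618 + 53.7×0.785 + 397×0.178 = 1453.9 kg/h.
All copper sulfate reports to F5, so F5 = 1453.9/0.930 = 1563.3 kg/h.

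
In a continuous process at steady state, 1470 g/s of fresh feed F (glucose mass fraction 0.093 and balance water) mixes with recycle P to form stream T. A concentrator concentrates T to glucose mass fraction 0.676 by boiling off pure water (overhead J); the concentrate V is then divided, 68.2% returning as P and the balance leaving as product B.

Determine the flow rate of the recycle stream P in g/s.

Overall glucose balance (none leaves overhead): glucose in fresh feed = glucose in product, i.e. 1470×0.093 = (1−0.682)·V·0.676.
V = 136.71/(0.676×0.318) = 635.96 g/s.
Recycle P = 0.682×635.96 = 433.72 g/s.

433.7 g/s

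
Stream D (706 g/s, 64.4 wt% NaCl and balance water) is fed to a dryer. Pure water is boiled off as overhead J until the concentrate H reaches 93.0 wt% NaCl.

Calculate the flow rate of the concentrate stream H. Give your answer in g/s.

488.9 g/s

NaCl is conserved: 706×0.644 = 454.66 g/s all reports to the concentrate.
Concentrate = 454.66/(target fraction) = 488.89 g/s.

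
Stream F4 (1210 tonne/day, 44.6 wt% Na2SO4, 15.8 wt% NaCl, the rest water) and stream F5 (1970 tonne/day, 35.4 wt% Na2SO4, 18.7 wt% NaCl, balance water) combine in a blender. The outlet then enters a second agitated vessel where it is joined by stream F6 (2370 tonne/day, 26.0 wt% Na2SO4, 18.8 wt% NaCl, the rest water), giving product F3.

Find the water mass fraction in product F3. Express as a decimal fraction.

Overall, product flow = 5550 tonne/day.
water in = 1210×0.396 + 1970×0.459 + 2370×0.552 = 2691.6 tonne/day.
water fraction in F3 = 0.4850.

0.4850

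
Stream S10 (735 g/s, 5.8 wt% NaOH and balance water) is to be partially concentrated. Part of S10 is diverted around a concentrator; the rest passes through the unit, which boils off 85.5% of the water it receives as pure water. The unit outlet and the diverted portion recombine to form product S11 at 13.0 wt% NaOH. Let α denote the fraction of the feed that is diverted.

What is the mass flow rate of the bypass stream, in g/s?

229.6 g/s

All 735×0.058 = 42.63 g/s of NaOH reaches S11, so S11 = 42.63/0.130 = 327.92 g/s and vapour = 407.08 g/s.
The evaporator receives (1−α)·735 of feed at 0.942 water and removes 0.855 of that water:
0.855×0.942×(1−α)×735 = 407.08
(1−α) = 407.08/591.98 = 0.6877;  α = 0.3123.
Bypass flow = 0.3123×735 = 229.57 g/s.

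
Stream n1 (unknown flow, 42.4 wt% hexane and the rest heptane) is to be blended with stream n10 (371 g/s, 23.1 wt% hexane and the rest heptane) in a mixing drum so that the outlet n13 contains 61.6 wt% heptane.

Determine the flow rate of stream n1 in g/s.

1419 g/s

Let n1 be the unknown flow. Total out = 371 + n1.
heptane balance: 285.3 + 0.576·n1 = 0.616·(371 + n1)
(0.576 − 0.616)·n1 = 0.616×371 − 285.3 = -56.763
n1 = -56.763 / -0.040 = 1419.1 g/s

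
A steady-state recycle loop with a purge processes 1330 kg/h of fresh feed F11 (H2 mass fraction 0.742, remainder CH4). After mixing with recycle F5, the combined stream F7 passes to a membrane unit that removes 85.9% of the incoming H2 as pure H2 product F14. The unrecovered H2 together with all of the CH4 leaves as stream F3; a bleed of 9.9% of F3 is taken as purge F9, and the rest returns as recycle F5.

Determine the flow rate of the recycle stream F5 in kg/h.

3267 kg/h

CH4 enters only via F11 and leaves only via the purge: 1330×0.258 = 0.099×(CH4 in F3), and the membrane unit passes all CH4, so CH4 in F7 = CH4 in F3 = 3466.1 kg/h.
H2 in F7: m_A = 1330×0.742 + (1−0.099)·(1−0.859)·m_A, so m_A = 986.86/0.8730 = 1130.5 kg/h.
F3 = (1−0.859)×1130.5 + 3466.1 = 3625.5 kg/h.
Recycle F5 = (1−0.099)×3625.5 = 3266.5 kg/h.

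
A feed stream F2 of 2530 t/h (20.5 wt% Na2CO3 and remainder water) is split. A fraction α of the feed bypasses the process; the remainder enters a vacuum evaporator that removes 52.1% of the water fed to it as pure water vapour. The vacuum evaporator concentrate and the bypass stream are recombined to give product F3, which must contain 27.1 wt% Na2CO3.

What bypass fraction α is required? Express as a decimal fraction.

All 2530×0.205 = 518.65 t/h of Na2CO3 reaches F3, so F3 = 518.65/0.271 = 1913.8 t/h and vapour = 616.16 t/h.
The evaporator receives (1−α)·2530 of feed at 0.795 water and removes 0.521 of that water:
0.521×0.795×(1−α)×2530 = 616.16
(1−α) = 616.16/1047.9 = 0.5880;  α = 0.4120.

0.412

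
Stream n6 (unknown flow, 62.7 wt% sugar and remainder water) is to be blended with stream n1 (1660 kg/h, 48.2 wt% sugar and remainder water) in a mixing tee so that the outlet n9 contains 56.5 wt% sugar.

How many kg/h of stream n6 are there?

2222 kg/h

Let n6 be the unknown flow. Total out = 1660 + n6.
sugar balance: 800.12 + 0.627·n6 = 0.565·(1660 + n6)
(0.627 − 0.565)·n6 = 0.565×1660 − 800.12 = 137.78
n6 = 137.78 / 0.062 = 2222.3 kg/h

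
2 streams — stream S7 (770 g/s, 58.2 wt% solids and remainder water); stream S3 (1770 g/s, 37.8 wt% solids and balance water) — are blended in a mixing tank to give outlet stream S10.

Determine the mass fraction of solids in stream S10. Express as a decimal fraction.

Total flow out = 770 + 1770 = 2540 g/s.
solids in = 770×0.582 + 1770×0.378 = 1117.2 g/s.
solids mass fraction in S10 = 1117.2/2540 = 0.4398.

0.4398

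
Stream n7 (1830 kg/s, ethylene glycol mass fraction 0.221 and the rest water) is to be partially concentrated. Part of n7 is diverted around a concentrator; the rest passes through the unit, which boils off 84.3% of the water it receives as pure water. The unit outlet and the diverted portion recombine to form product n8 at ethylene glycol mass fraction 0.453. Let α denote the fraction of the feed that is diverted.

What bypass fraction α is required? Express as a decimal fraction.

All 1830×0.221 = 404.43 kg/s of ethylene glycol reaches n8, so n8 = 404.43/0.453 = 892.78 kg/s and vapour = 937.22 kg/s.
The evaporator receives (1−α)·1830 of feed at 0.779 water and removes 0.843 of that water:
0.843×0.779×(1−α)×1830 = 937.22
(1−α) = 937.22/1201.8 = 0.7799;  α = 0.2201.

0.220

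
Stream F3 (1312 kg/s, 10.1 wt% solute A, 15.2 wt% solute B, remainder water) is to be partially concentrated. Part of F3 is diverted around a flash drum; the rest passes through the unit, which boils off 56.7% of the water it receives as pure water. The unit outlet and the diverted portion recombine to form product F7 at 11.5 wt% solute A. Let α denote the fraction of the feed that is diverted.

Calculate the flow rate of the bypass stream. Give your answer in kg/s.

934.9 kg/s

All 1312×0.101 = 132.51 kg/s of solute A reaches F7, so F7 = 132.51/0.115 = 1152.3 kg/s and vapour = 159.72 kg/s.
The evaporator receives (1−α)·1312 of feed at 0.747 water and removes 0.567 of that water:
0.567×0.747×(1−α)×1312 = 159.72
(1−α) = 159.72/555.7 = 0.2874;  α = 0.7126.
Bypass flow = 0.7126×1312 = 934.9 kg/s.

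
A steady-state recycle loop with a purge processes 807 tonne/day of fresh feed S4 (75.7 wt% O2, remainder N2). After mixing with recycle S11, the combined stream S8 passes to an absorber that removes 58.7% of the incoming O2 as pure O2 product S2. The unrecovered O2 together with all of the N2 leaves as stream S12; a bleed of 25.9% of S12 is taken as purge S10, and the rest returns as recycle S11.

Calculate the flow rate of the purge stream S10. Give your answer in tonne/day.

290.3 tonne/day

N2 enters only via S4 and leaves only via the purge: 807×0.243 = 0.259×(N2 in S12), and the absorber passes all N2, so N2 in S8 = N2 in S12 = 757.15 tonne/day.
O2 in S8: m_A = 807×0.757 + (1−0.259)·(1−0.587)·m_A, so m_A = 610.9/0.6940 = 880.3 tonne/day.
S12 = (1−0.587)×880.3 + 757.15 = 1120.7 tonne/day.
Purge S10 = 0.259×1120.7 = 290.26 tonne/day.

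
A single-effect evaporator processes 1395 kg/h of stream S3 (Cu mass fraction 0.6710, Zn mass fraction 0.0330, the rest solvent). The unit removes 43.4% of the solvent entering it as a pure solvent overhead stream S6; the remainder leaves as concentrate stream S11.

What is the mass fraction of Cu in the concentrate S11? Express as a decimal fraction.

0.7699

Cu is not removed: 1395×0.671 = 936.05 kg/h of Cu enters S11.
solvent entering = 1395×0.296 = 412.92 kg/h; overhead removed = 0.434×412.92 = 179.21 kg/h.
Concentrate = 1395 − 179.21 = 1215.8 kg/h.
Mass fraction = 936.05/1215.8 = 0.7699.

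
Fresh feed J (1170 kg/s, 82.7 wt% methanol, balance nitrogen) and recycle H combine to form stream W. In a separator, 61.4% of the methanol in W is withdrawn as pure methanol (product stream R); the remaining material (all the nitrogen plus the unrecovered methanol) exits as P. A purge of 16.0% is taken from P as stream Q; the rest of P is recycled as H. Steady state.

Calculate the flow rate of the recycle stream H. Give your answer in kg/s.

nitrogen enters only via J and leaves only via the purge: 1170×0.173 = 0.160×(nitrogen in P), and the separator passes all nitrogen, so nitrogen in W = nitrogen in P = 1265.1 kg/s.
methanol in W: m_A = 1170×0.827 + (1−0.160)·(1−0.614)·m_A, so m_A = 967.59/0.6758 = 1431.9 kg/s.
P = (1−0.614)×1431.9 + 1265.1 = 1817.8 kg/s.
Recycle H = (1−0.160)×1817.8 = 1526.9 kg/s.

1527 kg/s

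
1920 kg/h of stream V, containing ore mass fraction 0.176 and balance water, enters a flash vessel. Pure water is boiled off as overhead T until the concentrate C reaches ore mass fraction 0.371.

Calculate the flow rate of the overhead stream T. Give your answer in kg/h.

ore is conserved: 1920×0.176 = 337.92 kg/h all reports to the concentrate.
Concentrate = 337.92/(target fraction) = 910.84 kg/h.
Overhead = 1920 − 910.84 = 1009.2 kg/h.

1009 kg/h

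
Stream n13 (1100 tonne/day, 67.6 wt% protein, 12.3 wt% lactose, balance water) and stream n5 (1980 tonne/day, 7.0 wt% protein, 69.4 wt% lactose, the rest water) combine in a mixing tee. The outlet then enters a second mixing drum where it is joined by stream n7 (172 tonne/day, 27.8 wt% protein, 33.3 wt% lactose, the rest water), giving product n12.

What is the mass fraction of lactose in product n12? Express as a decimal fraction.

Overall, product flow = 3252 tonne/day.
lactose in = 1100×0.123 + 1980×0.694 + 172×0.333 = 1566.7 tonne/day.
lactose fraction in n12 = 0.4818.

0.4818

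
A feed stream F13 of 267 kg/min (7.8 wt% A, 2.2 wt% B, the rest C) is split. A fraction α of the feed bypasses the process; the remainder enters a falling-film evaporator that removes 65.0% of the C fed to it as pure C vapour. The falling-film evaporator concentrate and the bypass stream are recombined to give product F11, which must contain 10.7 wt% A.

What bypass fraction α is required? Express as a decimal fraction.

All 267×0.078 = 20.826 kg/min of A reaches F11, so F11 = 20.826/0.107 = 194.64 kg/min and vapour = 72.364 kg/min.
The evaporator receives (1−α)·267 of feed at 0.900 C and removes 0.650 of that C:
0.650×0.900×(1−α)×267 = 72.364
(1−α) = 72.364/156.2 = 0.4633;  α = 0.5367.

0.537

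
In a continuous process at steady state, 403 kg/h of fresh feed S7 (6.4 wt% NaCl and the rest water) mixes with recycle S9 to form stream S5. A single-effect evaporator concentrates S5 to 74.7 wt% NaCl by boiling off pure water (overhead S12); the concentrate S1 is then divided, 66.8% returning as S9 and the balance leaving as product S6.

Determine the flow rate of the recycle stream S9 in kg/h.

Overall NaCl balance (none leaves overhead): NaCl in fresh feed = NaCl in product, i.e. 403×0.064 = (1−0.668)·S1·0.747.
S1 = 25.792/(0.747×0.332) = 104 kg/h.
Recycle S9 = 0.668×104 = 69.471 kg/h.

69.47 kg/h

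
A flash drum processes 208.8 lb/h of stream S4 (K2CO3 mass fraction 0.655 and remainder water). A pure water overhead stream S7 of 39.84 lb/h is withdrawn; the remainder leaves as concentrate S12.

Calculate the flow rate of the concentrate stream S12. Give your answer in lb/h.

169 lb/h

Concentrate = 208.8 − 39.84 = 168.96 lb/h.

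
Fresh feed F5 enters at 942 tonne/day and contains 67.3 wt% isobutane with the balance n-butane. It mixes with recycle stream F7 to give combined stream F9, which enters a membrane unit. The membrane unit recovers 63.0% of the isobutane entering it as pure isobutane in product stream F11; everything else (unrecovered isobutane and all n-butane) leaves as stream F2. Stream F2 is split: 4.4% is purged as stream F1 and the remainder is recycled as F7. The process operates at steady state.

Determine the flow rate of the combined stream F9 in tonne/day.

n-butane enters only via F5 and leaves only via the purge: 942×0.327 = 0.044×(n-butane in F2), and the membrane unit passes all n-butane, so n-butane in F9 = n-butane in F2 = 7000.8 tonne/day.
isobutane in F9: m_A = 942×0.673 + (1−0.044)·(1−0.630)·m_A, so m_A = 633.97/0.6463 = 980.95 tonne/day.
F9 = 980.95 + 7000.8 = 7981.7 tonne/day.

7982 tonne/day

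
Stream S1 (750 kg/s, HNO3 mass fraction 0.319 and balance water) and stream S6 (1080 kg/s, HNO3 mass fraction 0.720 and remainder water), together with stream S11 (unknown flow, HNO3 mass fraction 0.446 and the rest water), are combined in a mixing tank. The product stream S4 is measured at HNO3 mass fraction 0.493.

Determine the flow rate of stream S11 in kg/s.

Let S11 be the unknown flow. Total out = 1830 + S11.
HNO3 balance: 1016.9 + 0.446·S11 = 0.493·(1830 + S11)
(0.446 − 0.493)·S11 = 0.493×1830 − 1016.9 = -114.66
S11 = -114.66 / -0.047 = 2439.6 kg/s

2440 kg/s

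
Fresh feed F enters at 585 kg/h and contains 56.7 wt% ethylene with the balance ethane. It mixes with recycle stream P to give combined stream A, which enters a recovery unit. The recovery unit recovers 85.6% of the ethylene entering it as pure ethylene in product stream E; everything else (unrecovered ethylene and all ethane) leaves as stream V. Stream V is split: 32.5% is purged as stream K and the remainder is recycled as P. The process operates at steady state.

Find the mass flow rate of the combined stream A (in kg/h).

ethane enters only via F and leaves only via the purge: 585×0.433 = 0.325×(ethane in V), and the recovery unit passes all ethane, so ethane in A = ethane in V = 779.4 kg/h.
ethylene in A: m_A = 585×0.567 + (1−0.325)·(1−0.856)·m_A, so m_A = 331.69/0.9028 = 367.41 kg/h.
A = 367.41 + 779.4 = 1146.8 kg/h.

1147 kg/h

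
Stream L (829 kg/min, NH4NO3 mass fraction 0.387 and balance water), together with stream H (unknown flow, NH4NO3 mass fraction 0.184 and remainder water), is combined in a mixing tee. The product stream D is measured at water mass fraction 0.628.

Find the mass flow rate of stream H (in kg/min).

Let H be the unknown flow. Total out = 829 + H.
water balance: 508.18 + 0.816·H = 0.628·(829 + H)
(0.816 − 0.628)·H = 0.628×829 − 508.18 = 12.435
H = 12.435 / 0.188 = 66.144 kg/min

66.14 kg/min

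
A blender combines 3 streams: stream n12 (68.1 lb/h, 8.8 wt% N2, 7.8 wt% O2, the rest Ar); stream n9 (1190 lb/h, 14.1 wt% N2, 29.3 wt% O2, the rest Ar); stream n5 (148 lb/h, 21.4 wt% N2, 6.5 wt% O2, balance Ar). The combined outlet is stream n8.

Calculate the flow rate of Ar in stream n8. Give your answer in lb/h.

Ar out = Ar in = 68.1×0.834 + 1190×0.566 + 148×0.721 = 837.04 lb/h.

837 lb/h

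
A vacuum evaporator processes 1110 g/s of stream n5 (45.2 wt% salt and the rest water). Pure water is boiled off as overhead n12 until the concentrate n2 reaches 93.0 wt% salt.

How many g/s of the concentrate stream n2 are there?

539.5 g/s

salt is conserved: 1110×0.452 = 501.72 g/s all reports to the concentrate.
Concentrate = 501.72/(target fraction) = 539.48 g/s.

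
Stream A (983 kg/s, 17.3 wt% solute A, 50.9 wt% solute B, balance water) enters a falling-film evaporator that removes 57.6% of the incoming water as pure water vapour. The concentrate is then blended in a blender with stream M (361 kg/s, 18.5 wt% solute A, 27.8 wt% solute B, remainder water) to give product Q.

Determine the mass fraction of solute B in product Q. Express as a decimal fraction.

0.5161

Vapour removed = 0.576×0.318×983 = 180.05 kg/s; concentrate = 802.95 kg/s.
solute B reaching the mixer = 500.35 (from concentrate) + 361×0.278 = 600.7 kg/s.
Product flow = 802.95 + 361 = 1163.9 kg/s; solute B fraction = 0.5161.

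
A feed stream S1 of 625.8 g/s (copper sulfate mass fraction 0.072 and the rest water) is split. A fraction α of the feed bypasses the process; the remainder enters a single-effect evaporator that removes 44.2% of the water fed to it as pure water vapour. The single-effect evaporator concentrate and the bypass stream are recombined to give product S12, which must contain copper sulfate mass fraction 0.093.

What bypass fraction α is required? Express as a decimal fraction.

All 625.8×0.072 = 45.058 g/s of copper sulfate reaches S12, so S12 = 45.058/0.093 = 484.49 g/s and vapour = 141.31 g/s.
The evaporator receives (1−α)·625.8 of feed at 0.928 water and removes 0.442 of that water:
0.442×0.928×(1−α)×625.8 = 141.31
(1−α) = 141.31/256.69 = 0.5505;  α = 0.4495.

0.449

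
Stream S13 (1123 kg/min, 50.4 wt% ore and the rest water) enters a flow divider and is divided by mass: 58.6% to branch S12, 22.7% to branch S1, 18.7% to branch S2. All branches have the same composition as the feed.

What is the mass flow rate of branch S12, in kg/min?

Branch S12 flow = 0.586×1123 = 658.08 kg/min.

658.1 kg/min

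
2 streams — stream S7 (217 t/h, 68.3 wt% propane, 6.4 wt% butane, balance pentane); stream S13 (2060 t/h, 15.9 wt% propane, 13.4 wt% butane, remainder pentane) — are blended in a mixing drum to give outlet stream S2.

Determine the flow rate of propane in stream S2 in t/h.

propane out = propane in = 217×0.683 + 2060×0.159 = 475.75 t/h.

475.8 t/h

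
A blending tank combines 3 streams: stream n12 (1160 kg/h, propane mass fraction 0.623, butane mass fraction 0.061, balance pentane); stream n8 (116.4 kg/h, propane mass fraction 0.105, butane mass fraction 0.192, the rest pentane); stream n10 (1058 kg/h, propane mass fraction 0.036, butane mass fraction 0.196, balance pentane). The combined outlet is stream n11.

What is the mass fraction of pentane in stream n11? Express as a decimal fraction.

Total flow out = 1160 + 116.4 + 1058 = 2334.4 kg/h.
pentane in = 1160×0.316 + 116.4×0.703 + 1058×0.768 = 1260.9 kg/h.
pentane mass fraction in n11 = 1260.9/2334.4 = 0.540.

0.540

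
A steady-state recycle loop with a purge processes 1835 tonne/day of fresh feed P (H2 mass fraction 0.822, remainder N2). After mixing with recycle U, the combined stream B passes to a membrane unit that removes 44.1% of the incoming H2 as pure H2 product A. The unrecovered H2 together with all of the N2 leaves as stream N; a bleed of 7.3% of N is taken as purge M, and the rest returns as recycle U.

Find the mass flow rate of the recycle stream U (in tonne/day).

N2 enters only via P and leaves only via the purge: 1835×0.178 = 0.073×(N2 in N), and the membrane unit passes all N2, so N2 in B = N2 in N = 4474.4 tonne/day.
H2 in B: m_A = 1835×0.822 + (1−0.073)·(1−0.441)·m_A, so m_A = 1508.4/0.4818 = 3130.7 tonne/day.
N = (1−0.441)×3130.7 + 4474.4 = 6224.4 tonne/day.
Recycle U = (1−0.073)×6224.4 = 5770 tonne/day.

5770 tonne/day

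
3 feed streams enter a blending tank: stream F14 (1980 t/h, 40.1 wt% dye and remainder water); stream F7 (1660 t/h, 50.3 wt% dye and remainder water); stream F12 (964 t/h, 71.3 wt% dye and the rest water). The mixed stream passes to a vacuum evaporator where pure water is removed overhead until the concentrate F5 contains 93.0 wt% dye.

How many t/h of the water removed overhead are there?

dye entering = 1980×0.401 + 1660×0.503 + 964×0.713 = 2316.3 t/h.
All dye reports to F5, so F5 = 2316.3/0.930 = 2490.6 t/h.
Total feed = 4604 t/h; overhead = 4604 − 2490.6 = 2113.4 t/h.

2113 t/h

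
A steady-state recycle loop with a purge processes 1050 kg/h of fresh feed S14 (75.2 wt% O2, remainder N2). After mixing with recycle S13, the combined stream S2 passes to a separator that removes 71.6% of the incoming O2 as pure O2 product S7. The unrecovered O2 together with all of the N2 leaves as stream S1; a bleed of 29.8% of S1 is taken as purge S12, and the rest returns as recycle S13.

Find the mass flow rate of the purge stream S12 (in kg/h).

343.9 kg/h

N2 enters only via S14 and leaves only via the purge: 1050×0.248 = 0.298×(N2 in S1), and the separator passes all N2, so N2 in S2 = N2 in S1 = 873.83 kg/h.
O2 in S2: m_A = 1050×0.752 + (1−0.298)·(1−0.716)·m_A, so m_A = 789.6/0.8006 = 986.22 kg/h.
S1 = (1−0.716)×986.22 + 873.83 = 1153.9 kg/h.
Purge S12 = 0.298×1153.9 = 343.87 kg/h.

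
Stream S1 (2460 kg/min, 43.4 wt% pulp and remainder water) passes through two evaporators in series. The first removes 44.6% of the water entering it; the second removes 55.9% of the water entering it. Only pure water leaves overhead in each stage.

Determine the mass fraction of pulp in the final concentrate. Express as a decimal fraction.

water in feed = 2460×0.566 = 1392.4 kg/min.
After stage 1: water left = (1−0.446)×1392.4 = 771.37; stream total = 1839 kg/min.
After stage 2: water left = (1−0.559)×771.37 = 340.17; final concentrate = 1407.8 kg/min.
pulp fraction = 1067.6/1407.8 = 0.758.

0.758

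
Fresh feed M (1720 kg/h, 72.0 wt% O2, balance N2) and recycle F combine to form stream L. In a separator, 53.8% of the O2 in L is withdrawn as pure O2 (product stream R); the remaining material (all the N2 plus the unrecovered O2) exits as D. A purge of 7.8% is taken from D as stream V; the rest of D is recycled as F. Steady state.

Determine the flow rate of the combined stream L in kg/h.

8332 kg/h

N2 enters only via M and leaves only via the purge: 1720×0.280 = 0.078×(N2 in D), and the separator passes all N2, so N2 in L = N2 in D = 6174.4 kg/h.
O2 in L: m_A = 1720×0.720 + (1−0.078)·(1−0.538)·m_A, so m_A = 1238.4/0.5740 = 2157.4 kg/h.
L = 2157.4 + 6174.4 = 8331.7 kg/h.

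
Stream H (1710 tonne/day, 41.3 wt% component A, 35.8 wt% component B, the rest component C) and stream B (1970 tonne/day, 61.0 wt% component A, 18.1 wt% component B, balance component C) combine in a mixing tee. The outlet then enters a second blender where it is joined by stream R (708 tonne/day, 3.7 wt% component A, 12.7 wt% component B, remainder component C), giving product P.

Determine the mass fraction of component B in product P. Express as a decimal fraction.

Overall, product flow = 4388 tonne/day.
component B in = 1710×0.358 + 1970×0.181 + 708×0.127 = 1058.7 tonne/day.
component B fraction in P = 0.2413.

0.2413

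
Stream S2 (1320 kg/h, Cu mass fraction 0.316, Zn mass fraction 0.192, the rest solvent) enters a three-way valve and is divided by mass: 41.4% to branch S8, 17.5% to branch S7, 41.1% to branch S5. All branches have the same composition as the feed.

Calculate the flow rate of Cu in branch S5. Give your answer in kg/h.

171.4 kg/h

Branch S5 total = 0.411×1320 = 542.52 kg/h.
Cu in S5 = 0.316×542.52 = 171.44 kg/h.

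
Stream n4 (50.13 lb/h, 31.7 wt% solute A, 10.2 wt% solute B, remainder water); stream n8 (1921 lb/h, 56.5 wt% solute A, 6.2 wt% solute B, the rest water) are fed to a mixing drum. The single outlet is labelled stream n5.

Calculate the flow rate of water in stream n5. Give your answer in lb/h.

745.7 lb/h

water out = water in = 50.13×0.581 + 1921×0.373 = 745.66 lb/h.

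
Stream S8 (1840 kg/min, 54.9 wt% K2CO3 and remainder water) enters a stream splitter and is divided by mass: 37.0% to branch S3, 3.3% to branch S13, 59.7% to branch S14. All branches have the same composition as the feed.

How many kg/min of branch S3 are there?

680.8 kg/min

Branch S3 flow = 0.370×1840 = 680.8 kg/min.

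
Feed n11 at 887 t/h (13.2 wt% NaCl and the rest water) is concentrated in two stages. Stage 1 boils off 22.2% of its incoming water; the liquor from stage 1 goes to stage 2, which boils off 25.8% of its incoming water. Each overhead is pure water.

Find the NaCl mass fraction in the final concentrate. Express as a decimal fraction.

0.2085

water in feed = 887×0.868 = 769.92 t/h.
After stage 1: water left = (1−0.222)×769.92 = 598.99; stream total = 716.08 t/h.
After stage 2: water left = (1−0.258)×598.99 = 444.45; final concentrate = 561.54 t/h.
NaCl fraction = 117.08/561.54 = 0.2085.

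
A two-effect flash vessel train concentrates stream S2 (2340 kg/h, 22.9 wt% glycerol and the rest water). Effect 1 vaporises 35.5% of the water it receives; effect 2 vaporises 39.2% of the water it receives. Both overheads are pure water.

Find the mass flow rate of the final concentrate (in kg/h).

1243 kg/h

water in feed = 2340×0.771 = 1804.1 kg/h.
After stage 1: water left = (1−0.355)×1804.1 = 1163.7; stream total = 1699.5 kg/h.
After stage 2: water left = (1−0.392)×1163.7 = 707.51; final concentrate = 1243.4 kg/h.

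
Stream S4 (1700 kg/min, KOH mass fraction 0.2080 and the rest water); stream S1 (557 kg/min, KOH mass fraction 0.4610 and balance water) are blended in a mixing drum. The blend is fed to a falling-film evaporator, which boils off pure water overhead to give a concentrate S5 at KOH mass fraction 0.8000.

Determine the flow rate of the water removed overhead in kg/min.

KOH entering = 1700×0.208 + 557×0.461 = 610.38 kg/min.
All KOH reports to S5, so S5 = 610.38/0.800 = 762.97 kg/min.
Total feed = 2257 kg/min; overhead = 2257 − 762.97 = 1494 kg/min.

1494 kg/min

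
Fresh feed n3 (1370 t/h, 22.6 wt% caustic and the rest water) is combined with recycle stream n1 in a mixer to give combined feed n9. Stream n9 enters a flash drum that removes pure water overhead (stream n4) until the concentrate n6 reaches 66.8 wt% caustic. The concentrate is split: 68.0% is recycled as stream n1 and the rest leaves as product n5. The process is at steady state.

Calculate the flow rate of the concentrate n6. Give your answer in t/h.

1448 t/h

Overall caustic balance (none leaves overhead): caustic in fresh feed = caustic in product, i.e. 1370×0.226 = (1−0.680)·n6·0.668.
n6 = 309.62/(0.668×0.320) = 1448.4 t/h.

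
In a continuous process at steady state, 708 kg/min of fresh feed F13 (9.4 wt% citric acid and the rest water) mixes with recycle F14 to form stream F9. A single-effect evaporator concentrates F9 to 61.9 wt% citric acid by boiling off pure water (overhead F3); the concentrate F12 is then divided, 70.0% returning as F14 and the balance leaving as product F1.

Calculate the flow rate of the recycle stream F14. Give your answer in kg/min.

250.9 kg/min

Overall citric acid balance (none leaves overhead): citric acid in fresh feed = citric acid in product, i.e. 708×0.094 = (1−0.700)·F12·0.619.
F12 = 66.552/(0.619×0.300) = 358.38 kg/min.
Recycle F14 = 0.700×358.38 = 250.87 kg/min.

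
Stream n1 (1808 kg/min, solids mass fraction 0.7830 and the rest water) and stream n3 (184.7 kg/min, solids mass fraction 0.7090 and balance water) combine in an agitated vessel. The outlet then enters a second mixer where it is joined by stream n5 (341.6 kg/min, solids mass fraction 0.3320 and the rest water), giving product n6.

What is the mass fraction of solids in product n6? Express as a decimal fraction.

Overall, product flow = 2334.3 kg/min.
solids in = 1808×0.783 + 184.7×0.709 + 341.6×0.332 = 1660 kg/min.
solids fraction in n6 = 0.7111.

0.7111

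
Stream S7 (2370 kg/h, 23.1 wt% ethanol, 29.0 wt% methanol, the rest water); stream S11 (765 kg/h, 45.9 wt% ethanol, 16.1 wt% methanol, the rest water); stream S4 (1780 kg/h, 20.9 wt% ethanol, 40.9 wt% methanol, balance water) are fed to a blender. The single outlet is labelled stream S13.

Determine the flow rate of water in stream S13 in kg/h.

2106 kg/h

water out = water in = 2370×0.479 + 765×0.380 + 1780×0.382 = 2105.9 kg/h.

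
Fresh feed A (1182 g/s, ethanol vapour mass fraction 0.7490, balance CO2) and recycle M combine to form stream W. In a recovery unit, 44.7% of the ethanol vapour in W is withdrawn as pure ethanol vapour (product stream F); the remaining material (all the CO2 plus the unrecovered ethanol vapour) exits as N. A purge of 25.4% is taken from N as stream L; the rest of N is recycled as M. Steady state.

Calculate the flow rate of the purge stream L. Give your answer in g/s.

CO2 enters only via A and leaves only via the purge: 1182×0.251 = 0.254×(CO2 in N), and the recovery unit passes all CO2, so CO2 in W = CO2 in N = 1168 g/s.
ethanol vapour in W: m_A = 1182×0.749 + (1−0.254)·(1−0.447)·m_A, so m_A = 885.32/0.5875 = 1507 g/s.
N = (1−0.447)×1507 + 1168 = 2001.4 g/s.
Purge L = 0.254×2001.4 = 508.36 g/s.

508.4 g/s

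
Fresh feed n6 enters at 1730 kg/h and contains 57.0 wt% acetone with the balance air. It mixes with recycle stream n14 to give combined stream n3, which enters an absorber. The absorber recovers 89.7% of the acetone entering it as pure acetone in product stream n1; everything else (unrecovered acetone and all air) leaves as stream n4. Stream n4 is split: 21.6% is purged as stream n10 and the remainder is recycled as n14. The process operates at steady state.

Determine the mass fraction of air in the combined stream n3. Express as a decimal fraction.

0.7625

air enters only via n6 and leaves only via the purge: 1730×0.430 = 0.216×(air in n4), and the absorber passes all air, so air in n3 = air in n4 = 3444 kg/h.
acetone in n3: m_A = 1730×0.570 + (1−0.216)·(1−0.897)·m_A, so m_A = 986.1/0.9192 = 1072.7 kg/h.
n3 = 1072.7 + 3444 = 4516.7 kg/h.
air fraction in n3 = 3444/4516.7 = 0.7625.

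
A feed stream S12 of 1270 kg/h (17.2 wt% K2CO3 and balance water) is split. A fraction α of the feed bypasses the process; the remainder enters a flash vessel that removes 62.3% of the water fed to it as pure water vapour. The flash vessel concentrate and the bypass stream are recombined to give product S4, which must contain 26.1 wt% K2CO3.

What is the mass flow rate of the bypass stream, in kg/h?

All 1270×0.172 = 218.44 kg/h of K2CO3 reaches S4, so S4 = 218.44/0.261 = 836.93 kg/h and vapour = 433.07 kg/h.
The evaporator receives (1−α)·1270 of feed at 0.828 water and removes 0.623 of that water:
0.623×0.828×(1−α)×1270 = 433.07
(1−α) = 433.07/655.12 = 0.6610;  α = 0.3390.
Bypass flow = 0.3390×1270 = 430.47 kg/h.

430.5 kg/h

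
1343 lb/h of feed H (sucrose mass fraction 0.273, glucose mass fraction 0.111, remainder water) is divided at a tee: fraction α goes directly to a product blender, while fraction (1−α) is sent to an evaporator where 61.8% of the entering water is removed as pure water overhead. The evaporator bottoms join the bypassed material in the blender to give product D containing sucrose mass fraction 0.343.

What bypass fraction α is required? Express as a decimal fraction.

0.464

All 1343×0.273 = 366.64 lb/h of sucrose reaches D, so D = 366.64/0.343 = 1068.9 lb/h and vapour = 274.08 lb/h.
The evaporator receives (1−α)·1343 of feed at 0.616 water and removes 0.618 of that water:
0.618×0.616×(1−α)×1343 = 274.08
(1−α) = 274.08/511.26 = 0.5361;  α = 0.4639.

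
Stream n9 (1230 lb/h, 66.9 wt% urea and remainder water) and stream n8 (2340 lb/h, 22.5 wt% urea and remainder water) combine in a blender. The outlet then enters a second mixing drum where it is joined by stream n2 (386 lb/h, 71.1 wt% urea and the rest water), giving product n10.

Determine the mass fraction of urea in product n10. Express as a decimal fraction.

Overall, product flow = 3956 lb/h.
urea in = 1230×0.669 + 2340×0.225 + 386×0.711 = 1623.8 lb/h.
urea fraction in n10 = 0.410.

0.410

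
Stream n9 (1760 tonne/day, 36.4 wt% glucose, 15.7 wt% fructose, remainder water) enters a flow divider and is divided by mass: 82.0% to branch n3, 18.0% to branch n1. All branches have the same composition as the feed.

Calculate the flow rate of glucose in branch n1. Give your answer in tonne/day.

115.3 tonne/day

Branch n1 total = 0.180×1760 = 316.8 tonne/day.
glucose in n1 = 0.364×316.8 = 115.32 tonne/day.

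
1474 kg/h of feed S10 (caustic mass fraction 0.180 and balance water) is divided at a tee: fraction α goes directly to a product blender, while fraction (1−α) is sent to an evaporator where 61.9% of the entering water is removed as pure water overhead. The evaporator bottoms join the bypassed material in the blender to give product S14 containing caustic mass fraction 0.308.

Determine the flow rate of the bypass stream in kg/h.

All 1474×0.180 = 265.32 kg/h of caustic reaches S14, so S14 = 265.32/0.308 = 861.43 kg/h and vapour = 612.57 kg/h.
The evaporator receives (1−α)·1474 of feed at 0.820 water and removes 0.619 of that water:
0.619×0.820×(1−α)×1474 = 612.57
(1−α) = 612.57/748.17 = 0.8188;  α = 0.1812.
Bypass flow = 0.1812×1474 = 267.15 kg/h.

267.2 kg/h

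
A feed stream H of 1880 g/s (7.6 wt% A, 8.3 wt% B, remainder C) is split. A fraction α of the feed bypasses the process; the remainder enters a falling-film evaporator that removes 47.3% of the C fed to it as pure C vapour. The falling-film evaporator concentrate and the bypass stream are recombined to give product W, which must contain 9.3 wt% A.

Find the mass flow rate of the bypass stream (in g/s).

1016 g/s

All 1880×0.076 = 142.88 g/s of A reaches W, so W = 142.88/0.093 = 1536.3 g/s and vapour = 343.66 g/s.
The evaporator receives (1−α)·1880 of feed at 0.841 C and removes 0.473 of that C:
0.473×0.841×(1−α)×1880 = 343.66
(1−α) = 343.66/747.85 = 0.4595;  α = 0.5405.
Bypass flow = 0.5405×1880 = 1016.1 g/s.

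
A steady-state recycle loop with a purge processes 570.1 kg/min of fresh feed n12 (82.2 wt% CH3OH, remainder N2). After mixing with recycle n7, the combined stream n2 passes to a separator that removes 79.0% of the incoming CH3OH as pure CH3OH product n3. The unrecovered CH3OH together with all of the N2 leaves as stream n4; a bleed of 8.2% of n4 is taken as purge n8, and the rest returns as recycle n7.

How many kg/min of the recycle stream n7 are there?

N2 enters only via n12 and leaves only via the purge: 570.1×0.178 = 0.082×(N2 in n4), and the separator passes all N2, so N2 in n2 = N2 in n4 = 1237.5 kg/min.
CH3OH in n2: m_A = 570.1×0.822 + (1−0.082)·(1−0.790)·m_A, so m_A = 468.62/0.8072 = 580.54 kg/min.
n4 = (1−0.790)×580.54 + 1237.5 = 1359.4 kg/min.
Recycle n7 = (1−0.082)×1359.4 = 1248 kg/min.

1248 kg/min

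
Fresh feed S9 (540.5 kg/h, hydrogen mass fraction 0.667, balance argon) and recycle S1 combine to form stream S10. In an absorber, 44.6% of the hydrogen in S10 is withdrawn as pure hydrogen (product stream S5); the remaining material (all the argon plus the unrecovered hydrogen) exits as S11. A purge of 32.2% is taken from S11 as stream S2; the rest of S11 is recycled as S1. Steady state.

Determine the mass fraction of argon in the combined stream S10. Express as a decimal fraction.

0.492

argon enters only via S9 and leaves only via the purge: 540.5×0.333 = 0.322×(argon in S11), and the absorber passes all argon, so argon in S10 = argon in S11 = 558.96 kg/h.
hydrogen in S10: m_A = 540.5×0.667 + (1−0.322)·(1−0.446)·m_A, so m_A = 360.51/0.6244 = 577.39 kg/h.
S10 = 577.39 + 558.96 = 1136.4 kg/h.
argon fraction in S10 = 558.96/1136.4 = 0.492.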